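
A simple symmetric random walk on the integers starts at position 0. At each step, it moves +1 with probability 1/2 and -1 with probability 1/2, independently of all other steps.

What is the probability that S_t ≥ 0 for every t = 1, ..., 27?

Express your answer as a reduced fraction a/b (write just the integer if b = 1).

Let f(t,s) = #length-t paths at position s with S_1..S_t all ≥ 0.
f(t,s) = f(t-1,s-1) + f(t-1,s+1) for s ≥ 0; f(t,s) = 0 for s < 0.
t=0: f(0,0)=1
t=1: f(1,1)=1
t=2: f(2,0)=1 f(2,2)=1
t=3: f(3,1)=2 f(3,3)=1
t=4: f(4,0)=2 f(4,2)=3 f(4,4)=1
t=5: f(5,1)=5 f(5,3)=4 f(5,5)=1
t=6: f(6,0)=5 f(6,2)=9 f(6,4)=5 f(6,6)=1
t=7: f(7,1)=14 f(7,3)=14 f(7,5)=6 f(7,7)=1
t=8: f(8,0)=14 f(8,2)=28 f(8,4)=20 f(8,6)=7 f(8,8)=1
t=9: f(9,1)=42 f(9,3)=48 f(9,5)=27 f(9,7)=8 f(9,9)=1
t=10: f(10,0)=42 f(10,2)=90 f(10,4)=75 f(10,6)=35 f(10,8)=9 f(10,10)=1
t=11: f(11,1)=132 f(11,3)=165 f(11,5)=110 f(11,7)=44 f(11,9)=10 f(11,11)=1
t=12: f(12,0)=132 f(12,2)=297 f(12,4)=275 f(12,6)=154 f(12,8)=54 f(12,10)=11 f(12,12)=1
t=13: f(13,1)=429 f(13,3)=572 f(13,5)=429 f(13,7)=208 f(13,9)=65 f(13,11)=12 f(13,13)=1
t=14: f(14,0)=429 f(14,2)=1001 f(14,4)=1001 f(14,6)=637 f(14,8)=273 f(14,10)=77 f(14,12)=13 f(14,14)=1
t=15: f(15,1)=1430 f(15,3)=2002 f(15,5)=1638 f(15,7)=910 f(15,9)=350 f(15,11)=90 f(15,13)=14 f(15,15)=1
t=16: f(16,0)=1430 f(16,2)=3432 f(16,4)=3640 f(16,6)=2548 f(16,8)=1260 f(16,10)=440 f(16,12)=104 f(16,14)=15 f(16,16)=1
t=17: f(17,1)=4862 f(17,3)=7072 f(17,5)=6188 f(17,7)=3808 f(17,9)=1700 f(17,11)=544 f(17,13)=119 f(17,15)=16 f(17,17)=1
t=18: f(18,0)=4862 f(18,2)=11934 f(18,4)=13260 f(18,6)=9996 f(18,8)=5508 f(18,10)=2244 f(18,12)=663 f(18,14)=135 f(18,16)=17 f(18,18)=1
t=19: f(19,1)=16796 f(19,3)=25194 f(19,5)=23256 f(19,7)=15504 f(19,9)=7752 f(19,11)=2907 f(19,13)=798 f(19,15)=152 f(19,17)=18 f(19,19)=1
t=20: f(20,0)=16796 f(20,2)=41990 f(20,4)=48450 f(20,6)=38760 f(20,8)=23256 f(20,10)=10659 f(20,12)=3705 f(20,14)=950 f(20,16)=170 f(20,18)=19 f(20,20)=1
t=21: f(21,1)=58786 f(21,3)=90440 f(21,5)=87210 f(21,7)=62016 f(21,9)=33915 f(21,11)=14364 f(21,13)=4655 f(21,15)=1120 f(21,17)=189 f(21,19)=20 f(21,21)=1
t=22: f(22,0)=58786 f(22,2)=149226 f(22,4)=177650 f(22,6)=149226 f(22,8)=95931 f(22,10)=48279 f(22,12)=19019 f(22,14)=5775 f(22,16)=1309 f(22,18)=209 f(22,20)=21 f(22,22)=1
t=23: f(23,1)=208012 f(23,3)=326876 f(23,5)=326876 f(23,7)=245157 f(23,9)=144210 f(23,11)=67298 f(23,13)=24794 f(23,15)=7084 f(23,17)=1518 f(23,19)=230 f(23,21)=22 f(23,23)=1
t=24: f(24,0)=208012 f(24,2)=534888 f(24,4)=653752 f(24,6)=572033 f(24,8)=389367 f(24,10)=211508 f(24,12)=92092 f(24,14)=31878 f(24,16)=8602 f(24,18)=1748 f(24,20)=252 f(24,22)=23 f(24,24)=1
t=25: f(25,1)=742900 f(25,3)=1188640 f(25,5)=1225785 f(25,7)=961400 f(25,9)=600875 f(25,11)=303600 f(25,13)=123970 f(25,15)=40480 f(25,17)=10350 f(25,19)=2000 f(25,21)=275 f(25,23)=24 f(25,25)=1
t=26: f(26,0)=742900 f(26,2)=1931540 f(26,4)=2414425 f(26,6)=2187185 f(26,8)=1562275 f(26,10)=904475 f(26,12)=427570 f(26,14)=164450 f(26,16)=50830 f(26,18)=12350 f(26,20)=2275 f(26,22)=299 f(26,24)=25 f(26,26)=1
t=27: f(27,1)=2674440 f(27,3)=4345965 f(27,5)=4601610 f(27,7)=3749460 f(27,9)=2466750 f(27,11)=1332045 f(27,13)=592020 f(27,15)=215280 f(27,17)=63180 f(27,19)=14625 f(27,21)=2574 f(27,23)=324 f(27,25)=26 f(27,27)=1
Σ_s f(27,s) = 20058300
P = 20058300/134217728 = 5014575/33554432

Answer: 5014575/33554432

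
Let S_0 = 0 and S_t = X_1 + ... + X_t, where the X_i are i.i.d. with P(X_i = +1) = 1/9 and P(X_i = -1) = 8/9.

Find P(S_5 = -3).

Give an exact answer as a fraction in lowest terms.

Answer: 20480/59049

Derivation:
To reach position -3 after 5 steps: need 1 step of +1 and 4 steps of -1.
Number of such sequences: C(5,1) = 5
Each has probability (1/9)^1 · (8/9)^4 = 4096/59049
P = 5 · 4096/59049 = 20480/59049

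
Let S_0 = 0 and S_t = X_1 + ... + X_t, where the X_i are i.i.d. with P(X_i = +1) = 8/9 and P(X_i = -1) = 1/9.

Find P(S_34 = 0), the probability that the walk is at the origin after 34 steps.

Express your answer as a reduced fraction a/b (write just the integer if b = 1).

Answer: 194622742644842068705280/10301051460877537453973547267843

Derivation:
To be at 0 after 34 steps: need exactly 17 steps of +1 and 17 of -1.
Number of such sequences: C(34,17) = 2333606220
Each has probability (8/9)^17 · (1/9)^17 = 2251799813685248/278128389443693511257285776231761
P = 2333606220 · 2251799813685248/278128389443693511257285776231761 = 194622742644842068705280/10301051460877537453973547267843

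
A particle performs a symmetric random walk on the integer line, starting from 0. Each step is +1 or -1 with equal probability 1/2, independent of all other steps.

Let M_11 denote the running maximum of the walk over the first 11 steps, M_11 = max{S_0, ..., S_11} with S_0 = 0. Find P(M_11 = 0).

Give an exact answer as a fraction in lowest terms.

Answer: 231/1024

Derivation:
Let M_11 = max(S_0,...,S_11). Use the reflection principle: for j ≥ 1, #{paths with M_11 ≥ j} = #{S_11 ≥ j} + #{S_11 ≥ j+1}.
P(M_11 ≥ 0) = 1 since S_0 = 0, so #{M_11 ≥ 0} = 2048.
#{M_11 ≥ 1} = #{S_11 ≥ 1} + #{S_11 ≥ 2} = 1024 + 562 = 1586.
#{M_11 = 0} = 2048 - 1586 = 462.
P(M_11 = 0) = 462/2048 = 231/1024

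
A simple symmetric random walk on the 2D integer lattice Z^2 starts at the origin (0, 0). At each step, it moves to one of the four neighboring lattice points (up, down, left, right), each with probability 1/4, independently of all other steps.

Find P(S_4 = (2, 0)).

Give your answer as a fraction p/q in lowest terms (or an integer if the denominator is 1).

Answer: 1/16

Derivation:
Let h be the number of horizontal steps (so 4-h are vertical). To end at (2,0) need (h+2)/2 right-steps and ((4-h)+0)/2 up-steps.
Sum over h with 2 ≤ h ≤ 4, h ≡ 0 (mod 2), 4-h ≡ 0 (mod 2):
h=2: C(4,2)·C(2,2)·C(2,1) = 6·1·2 = 12
h=4: C(4,4)·C(4,3)·C(0,0) = 1·4·1 = 4
Total favorable: 16
Total paths: 4^4 = 256
P = 16/256 = 1/16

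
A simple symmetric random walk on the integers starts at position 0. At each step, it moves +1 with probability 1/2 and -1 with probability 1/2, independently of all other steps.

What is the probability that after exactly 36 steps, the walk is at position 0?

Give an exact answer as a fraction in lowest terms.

To return to 0 after 36 steps: need exactly 18 steps of +1 and 18 of -1.
Favorable paths: C(36,18) = 9075135300
Total paths: 2^36 = 68719476736
P = 9075135300/68719476736 = 2268783825/17179869184

Answer: 2268783825/17179869184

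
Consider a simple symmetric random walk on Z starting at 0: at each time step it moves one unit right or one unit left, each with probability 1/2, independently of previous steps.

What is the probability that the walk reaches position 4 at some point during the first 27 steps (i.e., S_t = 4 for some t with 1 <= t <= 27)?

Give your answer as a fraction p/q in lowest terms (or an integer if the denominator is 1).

Count via complement. Let g(t,s) = #length-t paths at position s with S_1..S_t all ≠ 4.
g(t,s) = g(t-1,s-1) + g(t-1,s+1) for s ≠ 4; g(t,4) = 0.
t=0: g(0,0)=1
t=1: g(1,-1)=1 g(1,1)=1
t=2: g(2,-2)=1 g(2,0)=2 g(2,2)=1
t=3: g(3,-3)=1 g(3,-1)=3 g(3,1)=3 g(3,3)=1
t=4: g(4,-4)=1 g(4,-2)=4 g(4,0)=6 g(4,2)=4
t=5: g(5,-5)=1 g(5,-3)=5 g(5,-1)=10 g(5,1)=10 g(5,3)=4
t=6: g(6,-6)=1 g(6,-4)=6 g(6,-2)=15 g(6,0)=20 g(6,2)=14
t=7: g(7,-7)=1 g(7,-5)=7 g(7,-3)=21 g(7,-1)=35 g(7,1)=34 g(7,3)=14
t=8: g(8,-8)=1 g(8,-6)=8 g(8,-4)=28 g(8,-2)=56 g(8,0)=69 g(8,2)=48
t=9: g(9,-9)=1 g(9,-7)=9 g(9,-5)=36 g(9,-3)=84 g(9,-1)=125 g(9,1)=117 g(9,3)=48
t=10: g(10,-10)=1 g(10,-8)=10 g(10,-6)=45 g(10,-4)=120 g(10,-2)=209 g(10,0)=242 g(10,2)=165
t=11: g(11,-11)=1 g(11,-9)=11 g(11,-7)=55 g(11,-5)=165 g(11,-3)=329 g(11,-1)=451 g(11,1)=407 g(11,3)=165
t=12: g(12,-12)=1 g(12,-10)=12 g(12,-8)=66 g(12,-6)=220 g(12,-4)=494 g(12,-2)=780 g(12,0)=858 g(12,2)=572
t=13: g(13,-13)=1 g(13,-11)=13 g(13,-9)=78 g(13,-7)=286 g(13,-5)=714 g(13,-3)=1274 g(13,-1)=1638 g(13,1)=1430 g(13,3)=572
t=14: g(14,-14)=1 g(14,-12)=14 g(14,-10)=91 g(14,-8)=364 g(14,-6)=1000 g(14,-4)=1988 g(14,-2)=2912 g(14,0)=3068 g(14,2)=2002
t=15: g(15,-15)=1 g(15,-13)=15 g(15,-11)=105 g(15,-9)=455 g(15,-7)=1364 g(15,-5)=2988 g(15,-3)=4900 g(15,-1)=5980 g(15,1)=5070 g(15,3)=2002
t=16: g(16,-16)=1 g(16,-14)=16 g(16,-12)=120 g(16,-10)=560 g(16,-8)=1819 g(16,-6)=4352 g(16,-4)=7888 g(16,-2)=10880 g(16,0)=11050 g(16,2)=7072
t=17: g(17,-17)=1 g(17,-15)=17 g(17,-13)=136 g(17,-11)=680 g(17,-9)=2379 g(17,-7)=6171 g(17,-5)=12240 g(17,-3)=18768 g(17,-1)=21930 g(17,1)=18122 g(17,3)=7072
t=18: g(18,-18)=1 g(18,-16)=18 g(18,-14)=153 g(18,-12)=816 g(18,-10)=3059 g(18,-8)=8550 g(18,-6)=18411 g(18,-4)=31008 g(18,-2)=40698 g(18,0)=40052 g(18,2)=25194
t=19: g(19,-19)=1 g(19,-17)=19 g(19,-15)=171 g(19,-13)=969 g(19,-11)=3875 g(19,-9)=11609 g(19,-7)=26961 g(19,-5)=49419 g(19,-3)=71706 g(19,-1)=80750 g(19,1)=65246 g(19,3)=25194
t=20: g(20,-20)=1 g(20,-18)=20 g(20,-16)=190 g(20,-14)=1140 g(20,-12)=4844 g(20,-10)=15484 g(20,-8)=38570 g(20,-6)=76380 g(20,-4)=121125 g(20,-2)=152456 g(20,0)=145996 g(20,2)=90440
t=21: g(21,-21)=1 g(21,-19)=21 g(21,-17)=210 g(21,-15)=1330 g(21,-13)=5984 g(21,-11)=20328 g(21,-9)=54054 g(21,-7)=114950 g(21,-5)=197505 g(21,-3)=273581 g(21,-1)=298452 g(21,1)=236436 g(21,3)=90440
t=22: g(22,-22)=1 g(22,-20)=22 g(22,-18)=231 g(22,-16)=1540 g(22,-14)=7314 g(22,-12)=26312 g(22,-10)=74382 g(22,-8)=169004 g(22,-6)=312455 g(22,-4)=471086 g(22,-2)=572033 g(22,0)=534888 g(22,2)=326876
t=23: g(23,-23)=1 g(23,-21)=23 g(23,-19)=253 g(23,-17)=1771 g(23,-15)=8854 g(23,-13)=33626 g(23,-11)=100694 g(23,-9)=243386 g(23,-7)=481459 g(23,-5)=783541 g(23,-3)=1043119 g(23,-1)=1106921 g(23,1)=861764 g(23,3)=326876
t=24: g(24,-24)=1 g(24,-22)=24 g(24,-20)=276 g(24,-18)=2024 g(24,-16)=10625 g(24,-14)=42480 g(24,-12)=134320 g(24,-10)=344080 g(24,-8)=724845 g(24,-6)=1265000 g(24,-4)=1826660 g(24,-2)=2150040 g(24,0)=1968685 g(24,2)=1188640
t=25: g(25,-25)=1 g(25,-23)=25 g(25,-21)=300 g(25,-19)=2300 g(25,-17)=12649 g(25,-15)=53105 g(25,-13)=176800 g(25,-11)=478400 g(25,-9)=1068925 g(25,-7)=1989845 g(25,-5)=3091660 g(25,-3)=3976700 g(25,-1)=4118725 g(25,1)=3157325 g(25,3)=1188640
t=26: g(26,-26)=1 g(26,-24)=26 g(26,-22)=325 g(26,-20)=2600 g(26,-18)=14949 g(26,-16)=65754 g(26,-14)=229905 g(26,-12)=655200 g(26,-10)=1547325 g(26,-8)=3058770 g(26,-6)=5081505 g(26,-4)=7068360 g(26,-2)=8095425 g(26,0)=7276050 g(26,2)=4345965
t=27: g(27,-27)=1 g(27,-25)=27 g(27,-23)=351 g(27,-21)=2925 g(27,-19)=17549 g(27,-17)=80703 g(27,-15)=295659 g(27,-13)=885105 g(27,-11)=2202525 g(27,-9)=4606095 g(27,-7)=8140275 g(27,-5)=12149865 g(27,-3)=15163785 g(27,-1)=15371475 g(27,1)=11622015 g(27,3)=4345965
Paths never hitting 4: Σ_s g(27,s) = 74884320
Paths hitting 4: 2^27 - 74884320 = 59333408
P = 59333408/134217728 = 1854169/4194304

Answer: 1854169/4194304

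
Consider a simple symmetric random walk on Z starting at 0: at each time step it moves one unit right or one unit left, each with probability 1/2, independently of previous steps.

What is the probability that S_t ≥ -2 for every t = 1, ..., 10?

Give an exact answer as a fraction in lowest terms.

Answer: 21/32

Derivation:
Let f(t,s) = #length-t paths at position s with S_1..S_t all ≥ -2.
f(t,s) = f(t-1,s-1) + f(t-1,s+1) for s ≥ -2; f(t,s) = 0 for s < -2.
t=0: f(0,0)=1
t=1: f(1,-1)=1 f(1,1)=1
t=2: f(2,-2)=1 f(2,0)=2 f(2,2)=1
t=3: f(3,-1)=3 f(3,1)=3 f(3,3)=1
t=4: f(4,-2)=3 f(4,0)=6 f(4,2)=4 f(4,4)=1
t=5: f(5,-1)=9 f(5,1)=10 f(5,3)=5 f(5,5)=1
t=6: f(6,-2)=9 f(6,0)=19 f(6,2)=15 f(6,4)=6 f(6,6)=1
t=7: f(7,-1)=28 f(7,1)=34 f(7,3)=21 f(7,5)=7 f(7,7)=1
t=8: f(8,-2)=28 f(8,0)=62 f(8,2)=55 f(8,4)=28 f(8,6)=8 f(8,8)=1
t=9: f(9,-1)=90 f(9,1)=117 f(9,3)=83 f(9,5)=36 f(9,7)=9 f(9,9)=1
t=10: f(10,-2)=90 f(10,0)=207 f(10,2)=200 f(10,4)=119 f(10,6)=45 f(10,8)=10 f(10,10)=1
Σ_s f(10,s) = 672
P = 672/1024 = 21/32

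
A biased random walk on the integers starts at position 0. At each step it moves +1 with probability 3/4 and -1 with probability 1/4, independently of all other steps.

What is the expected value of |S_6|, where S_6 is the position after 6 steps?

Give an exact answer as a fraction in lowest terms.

S_6 takes values m ≡ 0 (mod 2) with |m| ≤ 6; P(S_6=m) = C(6,(6+m)/2) · (3/4)^((6+m)/2) · (1/4)^((6-m)/2).
Distribution: P(S=-6)=1/4096, P(S=-4)=9/2048, P(S=-2)=135/4096, P(S=0)=135/1024, P(S=2)=1215/4096, P(S=4)=729/2048, P(S=6)=729/4096
E[|S_6|] = Σ_m |m|·P(S_6=m) = 1623/512

Answer: 1623/512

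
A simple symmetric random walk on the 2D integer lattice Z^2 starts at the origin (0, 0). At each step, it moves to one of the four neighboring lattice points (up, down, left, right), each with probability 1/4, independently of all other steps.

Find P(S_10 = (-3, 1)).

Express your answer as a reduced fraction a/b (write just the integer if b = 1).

Let h be the number of horizontal steps (so 10-h are vertical). To end at (-3,1) need (h-3)/2 right-steps and ((10-h)+1)/2 up-steps.
Sum over h with 3 ≤ h ≤ 9, h ≡ 1 (mod 2), 10-h ≡ 1 (mod 2):
h=3: C(10,3)·C(3,0)·C(7,4) = 120·1·35 = 4200
h=5: C(10,5)·C(5,1)·C(5,3) = 252·5·10 = 12600
h=7: C(10,7)·C(7,2)·C(3,2) = 120·21·3 = 7560
h=9: C(10,9)·C(9,3)·C(1,1) = 10·84·1 = 840
Total favorable: 25200
Total paths: 4^10 = 1048576
P = 25200/1048576 = 1575/65536

Answer: 1575/65536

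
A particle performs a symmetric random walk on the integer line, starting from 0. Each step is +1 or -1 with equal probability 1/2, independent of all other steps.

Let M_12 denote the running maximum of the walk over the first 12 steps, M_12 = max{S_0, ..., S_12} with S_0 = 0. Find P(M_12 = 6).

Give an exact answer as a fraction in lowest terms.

Answer: 55/1024

Derivation:
Let M_12 = max(S_0,...,S_12). Use the reflection principle: for j ≥ 1, #{paths with M_12 ≥ j} = #{S_12 ≥ j} + #{S_12 ≥ j+1}.
By reflection, #{M_12 ≥ 6} = #{S_12 ≥ 6} + #{S_12 ≥ 7} = 299 + 79 = 378.
#{M_12 ≥ 7} = #{S_12 ≥ 7} + #{S_12 ≥ 8} = 79 + 79 = 158.
#{M_12 = 6} = 378 - 158 = 220.
P(M_12 = 6) = 220/4096 = 55/1024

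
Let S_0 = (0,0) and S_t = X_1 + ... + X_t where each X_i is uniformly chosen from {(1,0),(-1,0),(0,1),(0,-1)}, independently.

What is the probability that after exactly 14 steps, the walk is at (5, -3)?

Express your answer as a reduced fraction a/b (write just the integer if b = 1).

Let h be the number of horizontal steps (so 14-h are vertical). To end at (5,-3) need (h+5)/2 right-steps and ((14-h)-3)/2 up-steps.
Sum over h with 5 ≤ h ≤ 11, h ≡ 1 (mod 2), 14-h ≡ 1 (mod 2):
h=5: C(14,5)·C(5,5)·C(9,3) = 2002·1·84 = 168168
h=7: C(14,7)·C(7,6)·C(7,2) = 3432·7·21 = 504504
h=9: C(14,9)·C(9,7)·C(5,1) = 2002·36·5 = 360360
h=11: C(14,11)·C(11,8)·C(3,0) = 364·165·1 = 60060
Total favorable: 1093092
Total paths: 4^14 = 268435456
P = 1093092/268435456 = 273273/67108864

Answer: 273273/67108864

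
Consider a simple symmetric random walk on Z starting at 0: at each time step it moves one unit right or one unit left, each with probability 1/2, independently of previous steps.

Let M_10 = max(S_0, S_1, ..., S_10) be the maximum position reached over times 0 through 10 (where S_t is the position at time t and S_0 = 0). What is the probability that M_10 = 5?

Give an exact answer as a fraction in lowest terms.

Answer: 45/1024

Derivation:
Let M_10 = max(S_0,...,S_10). Use the reflection principle: for j ≥ 1, #{paths with M_10 ≥ j} = #{S_10 ≥ j} + #{S_10 ≥ j+1}.
By reflection, #{M_10 ≥ 5} = #{S_10 ≥ 5} + #{S_10 ≥ 6} = 56 + 56 = 112.
#{M_10 ≥ 6} = #{S_10 ≥ 6} + #{S_10 ≥ 7} = 56 + 11 = 67.
#{M_10 = 5} = 112 - 67 = 45.
P(M_10 = 5) = 45/1024 = 45/1024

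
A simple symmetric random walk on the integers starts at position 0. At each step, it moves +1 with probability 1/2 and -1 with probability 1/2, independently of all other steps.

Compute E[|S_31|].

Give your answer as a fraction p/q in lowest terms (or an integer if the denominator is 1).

S_31 takes values m ≡ 1 (mod 2) with |m| ≤ 31; P(S_31=m) = C(31,(31+m)/2)/2^31.
Total paths: 2^31 = 2147483648
Distribution: P(S=-31)=1/2147483648, P(S=-29)=31/2147483648, P(S=-27)=465/2147483648, P(S=-25)=4495/2147483648, P(S=-23)=31465/2147483648, P(S=-21)=169911/2147483648, P(S=-19)=736281/2147483648, P(S=-17)=2629575/2147483648, P(S=-15)=7888725/2147483648, P(S=-13)=20160075/2147483648, P(S=-11)=44352165/2147483648, P(S=-9)=84672315/2147483648, P(S=-7)=141120525/2147483648, P(S=-5)=206253075/2147483648, P(S=-3)=265182525/2147483648, P(S=-1)=300540195/2147483648, P(S=1)=300540195/2147483648, P(S=3)=265182525/2147483648, P(S=5)=206253075/2147483648, P(S=7)=141120525/2147483648, P(S=9)=84672315/2147483648, P(S=11)=44352165/2147483648, P(S=13)=20160075/2147483648, P(S=15)=7888725/2147483648, P(S=17)=2629575/2147483648, P(S=19)=736281/2147483648, P(S=21)=169911/2147483648, P(S=23)=31465/2147483648, P(S=25)=4495/2147483648, P(S=27)=465/2147483648, P(S=29)=31/2147483648, P(S=31)=1/2147483648
E[|S_31|] = Σ_m |m|·P(S_31=m) = 9617286240/2147483648 = 300540195/67108864

Answer: 300540195/67108864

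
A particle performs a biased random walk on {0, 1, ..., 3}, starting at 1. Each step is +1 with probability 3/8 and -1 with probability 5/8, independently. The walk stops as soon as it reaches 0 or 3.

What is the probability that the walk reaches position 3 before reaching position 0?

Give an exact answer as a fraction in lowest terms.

Answer: 9/49

Derivation:
Biased walk: p = 3/8, q = 5/8, r = q/p = 5/3
Gambler's ruin: P(hit 3 before 0 | start at 1) = (1 - r^a)/(1 - r^N)
r^1 = 5/3; r^3 = 125/27
P = (1 - 5/3) / (1 - 125/27) = -2/3 / -98/27 = 9/49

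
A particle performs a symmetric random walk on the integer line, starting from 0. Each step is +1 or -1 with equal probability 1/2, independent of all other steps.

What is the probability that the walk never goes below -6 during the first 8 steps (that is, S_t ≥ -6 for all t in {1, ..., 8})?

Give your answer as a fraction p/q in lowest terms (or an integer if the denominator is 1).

Let f(t,s) = #length-t paths at position s with S_1..S_t all ≥ -6.
f(t,s) = f(t-1,s-1) + f(t-1,s+1) for s ≥ -6; f(t,s) = 0 for s < -6.
t=0: f(0,0)=1
t=1: f(1,-1)=1 f(1,1)=1
t=2: f(2,-2)=1 f(2,0)=2 f(2,2)=1
t=3: f(3,-3)=1 f(3,-1)=3 f(3,1)=3 f(3,3)=1
t=4: f(4,-4)=1 f(4,-2)=4 f(4,0)=6 f(4,2)=4 f(4,4)=1
t=5: f(5,-5)=1 f(5,-3)=5 f(5,-1)=10 f(5,1)=10 f(5,3)=5 f(5,5)=1
t=6: f(6,-6)=1 f(6,-4)=6 f(6,-2)=15 f(6,0)=20 f(6,2)=15 f(6,4)=6 f(6,6)=1
t=7: f(7,-5)=7 f(7,-3)=21 f(7,-1)=35 f(7,1)=35 f(7,3)=21 f(7,5)=7 f(7,7)=1
t=8: f(8,-6)=7 f(8,-4)=28 f(8,-2)=56 f(8,0)=70 f(8,2)=56 f(8,4)=28 f(8,6)=8 f(8,8)=1
Σ_s f(8,s) = 254
P = 254/256 = 127/128

Answer: 127/128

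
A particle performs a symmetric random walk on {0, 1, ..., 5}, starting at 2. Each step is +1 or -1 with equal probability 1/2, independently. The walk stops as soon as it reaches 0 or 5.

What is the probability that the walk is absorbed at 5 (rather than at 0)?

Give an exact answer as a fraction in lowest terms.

Symmetric walk (p = 1/2): the harmonic-function argument gives P(hit 5 before 0 | start at 2) = a/N.
P = 2/5 = 2/5

Answer: 2/5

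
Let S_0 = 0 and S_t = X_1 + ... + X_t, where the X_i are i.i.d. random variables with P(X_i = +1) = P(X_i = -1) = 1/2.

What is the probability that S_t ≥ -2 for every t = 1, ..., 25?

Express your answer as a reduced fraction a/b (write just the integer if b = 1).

Let f(t,s) = #length-t paths at position s with S_1..S_t all ≥ -2.
f(t,s) = f(t-1,s-1) + f(t-1,s+1) for s ≥ -2; f(t,s) = 0 for s < -2.
t=0: f(0,0)=1
t=1: f(1,-1)=1 f(1,1)=1
t=2: f(2,-2)=1 f(2,0)=2 f(2,2)=1
t=3: f(3,-1)=3 f(3,1)=3 f(3,3)=1
t=4: f(4,-2)=3 f(4,0)=6 f(4,2)=4 f(4,4)=1
t=5: f(5,-1)=9 f(5,1)=10 f(5,3)=5 f(5,5)=1
t=6: f(6,-2)=9 f(6,0)=19 f(6,2)=15 f(6,4)=6 f(6,6)=1
t=7: f(7,-1)=28 f(7,1)=34 f(7,3)=21 f(7,5)=7 f(7,7)=1
t=8: f(8,-2)=28 f(8,0)=62 f(8,2)=55 f(8,4)=28 f(8,6)=8 f(8,8)=1
t=9: f(9,-1)=90 f(9,1)=117 f(9,3)=83 f(9,5)=36 f(9,7)=9 f(9,9)=1
t=10: f(10,-2)=90 f(10,0)=207 f(10,2)=200 f(10,4)=119 f(10,6)=45 f(10,8)=10 f(10,10)=1
t=11: f(11,-1)=297 f(11,1)=407 f(11,3)=319 f(11,5)=164 f(11,7)=55 f(11,9)=11 f(11,11)=1
t=12: f(12,-2)=297 f(12,0)=704 f(12,2)=726 f(12,4)=483 f(12,6)=219 f(12,8)=66 f(12,10)=12 f(12,12)=1
t=13: f(13,-1)=1001 f(13,1)=1430 f(13,3)=1209 f(13,5)=702 f(13,7)=285 f(13,9)=78 f(13,11)=13 f(13,13)=1
t=14: f(14,-2)=1001 f(14,0)=2431 f(14,2)=2639 f(14,4)=1911 f(14,6)=987 f(14,8)=363 f(14,10)=91 f(14,12)=14 f(14,14)=1
t=15: f(15,-1)=3432 f(15,1)=5070 f(15,3)=4550 f(15,5)=2898 f(15,7)=1350 f(15,9)=454 f(15,11)=105 f(15,13)=15 f(15,15)=1
t=16: f(16,-2)=3432 f(16,0)=8502 f(16,2)=9620 f(16,4)=7448 f(16,6)=4248 f(16,8)=1804 f(16,10)=559 f(16,12)=120 f(16,14)=16 f(16,16)=1
t=17: f(17,-1)=11934 f(17,1)=18122 f(17,3)=17068 f(17,5)=11696 f(17,7)=6052 f(17,9)=2363 f(17,11)=679 f(17,13)=136 f(17,15)=17 f(17,17)=1
t=18: f(18,-2)=11934 f(18,0)=30056 f(18,2)=35190 f(18,4)=28764 f(18,6)=17748 f(18,8)=8415 f(18,10)=3042 f(18,12)=815 f(18,14)=153 f(18,16)=18 f(18,18)=1
t=19: f(19,-1)=41990 f(19,1)=65246 f(19,3)=63954 f(19,5)=46512 f(19,7)=26163 f(19,9)=11457 f(19,11)=3857 f(19,13)=968 f(19,15)=171 f(19,17)=19 f(19,19)=1
t=20: f(20,-2)=41990 f(20,0)=107236 f(20,2)=129200 f(20,4)=110466 f(20,6)=72675 f(20,8)=37620 f(20,10)=15314 f(20,12)=4825 f(20,14)=1139 f(20,16)=190 f(20,18)=20 f(20,20)=1
t=21: f(21,-1)=149226 f(21,1)=236436 f(21,3)=239666 f(21,5)=183141 f(21,7)=110295 f(21,9)=52934 f(21,11)=20139 f(21,13)=5964 f(21,15)=1329 f(21,17)=210 f(21,19)=21 f(21,21)=1
t=22: f(22,-2)=149226 f(22,0)=385662 f(22,2)=476102 f(22,4)=422807 f(22,6)=293436 f(22,8)=163229 f(22,10)=73073 f(22,12)=26103 f(22,14)=7293 f(22,16)=1539 f(22,18)=231 f(22,20)=22 f(22,22)=1
t=23: f(23,-1)=534888 f(23,1)=861764 f(23,3)=898909 f(23,5)=716243 f(23,7)=456665 f(23,9)=236302 f(23,11)=99176 f(23,13)=33396 f(23,15)=8832 f(23,17)=1770 f(23,19)=253 f(23,21)=23 f(23,23)=1
t=24: f(24,-2)=534888 f(24,0)=1396652 f(24,2)=1760673 f(24,4)=1615152 f(24,6)=1172908 f(24,8)=692967 f(24,10)=335478 f(24,12)=132572 f(24,14)=42228 f(24,16)=10602 f(24,18)=2023 f(24,20)=276 f(24,22)=24 f(24,24)=1
t=25: f(25,-1)=1931540 f(25,1)=3157325 f(25,3)=3375825 f(25,5)=2788060 f(25,7)=1865875 f(25,9)=1028445 f(25,11)=468050 f(25,13)=174800 f(25,15)=52830 f(25,17)=12625 f(25,19)=2299 f(25,21)=300 f(25,23)=25 f(25,25)=1
Σ_s f(25,s) = 14858000
P = 14858000/33554432 = 928625/2097152

Answer: 928625/2097152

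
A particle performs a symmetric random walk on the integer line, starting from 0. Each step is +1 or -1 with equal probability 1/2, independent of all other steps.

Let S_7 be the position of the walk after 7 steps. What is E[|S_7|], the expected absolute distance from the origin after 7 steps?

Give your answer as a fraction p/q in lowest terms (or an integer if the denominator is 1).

S_7 takes values m ≡ 1 (mod 2) with |m| ≤ 7; P(S_7=m) = C(7,(7+m)/2)/2^7.
Total paths: 2^7 = 128
Distribution: P(S=-7)=1/128, P(S=-5)=7/128, P(S=-3)=21/128, P(S=-1)=35/128, P(S=1)=35/128, P(S=3)=21/128, P(S=5)=7/128, P(S=7)=1/128
E[|S_7|] = Σ_m |m|·P(S_7=m) = 280/128 = 35/16

Answer: 35/16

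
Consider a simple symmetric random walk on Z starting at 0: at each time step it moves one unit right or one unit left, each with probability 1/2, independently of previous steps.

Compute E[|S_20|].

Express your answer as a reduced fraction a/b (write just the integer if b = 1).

Answer: 230945/65536

Derivation:
S_20 takes values m ≡ 0 (mod 2) with |m| ≤ 20; P(S_20=m) = C(20,(20+m)/2)/2^20.
Total paths: 2^20 = 1048576
Distribution: P(S=-20)=1/1048576, P(S=-18)=20/1048576, P(S=-16)=190/1048576, P(S=-14)=1140/1048576, P(S=-12)=4845/1048576, P(S=-10)=15504/1048576, P(S=-8)=38760/1048576, P(S=-6)=77520/1048576, P(S=-4)=125970/1048576, P(S=-2)=167960/1048576, P(S=0)=184756/1048576, P(S=2)=167960/1048576, P(S=4)=125970/1048576, P(S=6)=77520/1048576, P(S=8)=38760/1048576, P(S=10)=15504/1048576, P(S=12)=4845/1048576, P(S=14)=1140/1048576, P(S=16)=190/1048576, P(S=18)=20/1048576, P(S=20)=1/1048576
E[|S_20|] = Σ_m |m|·P(S_20=m) = 3695120/1048576 = 230945/65536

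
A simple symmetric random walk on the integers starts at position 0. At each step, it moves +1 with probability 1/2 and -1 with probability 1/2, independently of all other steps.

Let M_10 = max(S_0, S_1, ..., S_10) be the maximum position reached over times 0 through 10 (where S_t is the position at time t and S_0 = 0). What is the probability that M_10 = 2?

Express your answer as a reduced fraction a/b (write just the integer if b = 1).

Answer: 105/512

Derivation:
Let M_10 = max(S_0,...,S_10). Use the reflection principle: for j ≥ 1, #{paths with M_10 ≥ j} = #{S_10 ≥ j} + #{S_10 ≥ j+1}.
By reflection, #{M_10 ≥ 2} = #{S_10 ≥ 2} + #{S_10 ≥ 3} = 386 + 176 = 562.
#{M_10 ≥ 3} = #{S_10 ≥ 3} + #{S_10 ≥ 4} = 176 + 176 = 352.
#{M_10 = 2} = 562 - 352 = 210.
P(M_10 = 2) = 210/1024 = 105/512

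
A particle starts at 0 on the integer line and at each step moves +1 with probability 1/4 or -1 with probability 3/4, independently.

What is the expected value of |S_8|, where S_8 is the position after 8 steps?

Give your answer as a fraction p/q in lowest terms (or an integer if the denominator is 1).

S_8 takes values m ≡ 0 (mod 2) with |m| ≤ 8; P(S_8=m) = C(8,(8+m)/2) · (1/4)^((8+m)/2) · (3/4)^((8-m)/2).
Distribution: P(S=-8)=6561/65536, P(S=-6)=2187/8192, P(S=-4)=5103/16384, P(S=-2)=1701/8192, P(S=0)=2835/32768, P(S=2)=189/8192, P(S=4)=63/16384, P(S=6)=3/8192, P(S=8)=1/65536
E[|S_8|] = Σ_m |m|·P(S_8=m) = 16907/4096

Answer: 16907/4096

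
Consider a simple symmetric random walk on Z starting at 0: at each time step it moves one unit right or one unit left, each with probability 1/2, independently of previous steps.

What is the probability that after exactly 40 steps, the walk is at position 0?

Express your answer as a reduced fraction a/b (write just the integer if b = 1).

To return to 0 after 40 steps: need exactly 20 steps of +1 and 20 of -1.
Favorable paths: C(40,20) = 137846528820
Total paths: 2^40 = 1099511627776
P = 137846528820/1099511627776 = 34461632205/274877906944

Answer: 34461632205/274877906944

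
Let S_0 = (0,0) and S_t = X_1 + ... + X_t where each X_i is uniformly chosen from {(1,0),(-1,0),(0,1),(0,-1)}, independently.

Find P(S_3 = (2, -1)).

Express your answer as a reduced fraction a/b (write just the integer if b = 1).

Let h be the number of horizontal steps (so 3-h are vertical). To end at (2,-1) need (h+2)/2 right-steps and ((3-h)-1)/2 up-steps.
Sum over h with 2 ≤ h ≤ 2, h ≡ 0 (mod 2), 3-h ≡ 1 (mod 2):
h=2: C(3,2)·C(2,2)·C(1,0) = 3·1·1 = 3
Total favorable: 3
Total paths: 4^3 = 64
P = 3/64 = 3/64

Answer: 3/64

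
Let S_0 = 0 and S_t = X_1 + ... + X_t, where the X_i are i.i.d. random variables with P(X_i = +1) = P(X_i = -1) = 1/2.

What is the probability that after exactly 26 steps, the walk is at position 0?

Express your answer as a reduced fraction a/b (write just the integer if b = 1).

Answer: 1300075/8388608

Derivation:
To return to 0 after 26 steps: need exactly 13 steps of +1 and 13 of -1.
Favorable paths: C(26,13) = 10400600
Total paths: 2^26 = 67108864
P = 10400600/67108864 = 1300075/8388608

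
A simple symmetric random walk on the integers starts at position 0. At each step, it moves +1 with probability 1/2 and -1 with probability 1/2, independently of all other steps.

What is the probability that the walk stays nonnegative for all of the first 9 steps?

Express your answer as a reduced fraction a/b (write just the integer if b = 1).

Let f(t,s) = #length-t paths at position s with S_1..S_t all ≥ 0.
f(t,s) = f(t-1,s-1) + f(t-1,s+1) for s ≥ 0; f(t,s) = 0 for s < 0.
t=0: f(0,0)=1
t=1: f(1,1)=1
t=2: f(2,0)=1 f(2,2)=1
t=3: f(3,1)=2 f(3,3)=1
t=4: f(4,0)=2 f(4,2)=3 f(4,4)=1
t=5: f(5,1)=5 f(5,3)=4 f(5,5)=1
t=6: f(6,0)=5 f(6,2)=9 f(6,4)=5 f(6,6)=1
t=7: f(7,1)=14 f(7,3)=14 f(7,5)=6 f(7,7)=1
t=8: f(8,0)=14 f(8,2)=28 f(8,4)=20 f(8,6)=7 f(8,8)=1
t=9: f(9,1)=42 f(9,3)=48 f(9,5)=27 f(9,7)=8 f(9,9)=1
Σ_s f(9,s) = 126
P = 126/512 = 63/256

Answer: 63/256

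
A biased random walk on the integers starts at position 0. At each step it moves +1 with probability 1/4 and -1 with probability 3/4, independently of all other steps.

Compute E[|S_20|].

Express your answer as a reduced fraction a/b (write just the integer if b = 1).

S_20 takes values m ≡ 0 (mod 2) with |m| ≤ 20; P(S_20=m) = C(20,(20+m)/2) · (1/4)^((20+m)/2) · (3/4)^((20-m)/2).
Distribution: P(S=-20)=3486784401/1099511627776, P(S=-18)=5811307335/274877906944, P(S=-16)=36804946455/549755813888, P(S=-14)=36804946455/274877906944, P(S=-12)=208561363245/1099511627776, P(S=-10)=13904090883/68719476736, P(S=-8)=23173484805/137438953472, P(S=-6)=7724494935/68719476736, P(S=-4)=33472811385/549755813888, P(S=-2)=3719201265/137438953472, P(S=0)=2727414261/274877906944, P(S=2)=413244585/137438953472, P(S=4)=413244585/549755813888, P(S=6)=10596015/68719476736, P(S=8)=3532005/137438953472, P(S=10)=235467/68719476736, P(S=12)=392445/1099511627776, P(S=14)=7695/274877906944, P(S=16)=855/549755813888, P(S=18)=15/274877906944, P(S=20)=1/1099511627776
E[|S_20|] = Σ_m |m|·P(S_20=m) = 688595264765/68719476736

Answer: 688595264765/68719476736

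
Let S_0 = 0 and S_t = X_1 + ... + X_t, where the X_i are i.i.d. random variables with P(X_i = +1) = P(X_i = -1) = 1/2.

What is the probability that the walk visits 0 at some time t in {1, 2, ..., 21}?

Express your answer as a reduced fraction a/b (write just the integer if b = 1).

Count via complement. Let g(t,s) = #length-t paths at position s with S_1..S_t all ≠ 0.
g(t,s) = g(t-1,s-1) + g(t-1,s+1) for s ≠ 0; g(t,0) = 0.
t=0: g(0,0)=1
t=1: g(1,-1)=1 g(1,1)=1
t=2: g(2,-2)=1 g(2,2)=1
t=3: g(3,-3)=1 g(3,-1)=1 g(3,1)=1 g(3,3)=1
t=4: g(4,-4)=1 g(4,-2)=2 g(4,2)=2 g(4,4)=1
t=5: g(5,-5)=1 g(5,-3)=3 g(5,-1)=2 g(5,1)=2 g(5,3)=3 g(5,5)=1
t=6: g(6,-6)=1 g(6,-4)=4 g(6,-2)=5 g(6,2)=5 g(6,4)=4 g(6,6)=1
t=7: g(7,-7)=1 g(7,-5)=5 g(7,-3)=9 g(7,-1)=5 g(7,1)=5 g(7,3)=9 g(7,5)=5 g(7,7)=1
t=8: g(8,-8)=1 g(8,-6)=6 g(8,-4)=14 g(8,-2)=14 g(8,2)=14 g(8,4)=14 g(8,6)=6 g(8,8)=1
t=9: g(9,-9)=1 g(9,-7)=7 g(9,-5)=20 g(9,-3)=28 g(9,-1)=14 g(9,1)=14 g(9,3)=28 g(9,5)=20 g(9,7)=7 g(9,9)=1
t=10: g(10,-10)=1 g(10,-8)=8 g(10,-6)=27 g(10,-4)=48 g(10,-2)=42 g(10,2)=42 g(10,4)=48 g(10,6)=27 g(10,8)=8 g(10,10)=1
t=11: g(11,-11)=1 g(11,-9)=9 g(11,-7)=35 g(11,-5)=75 g(11,-3)=90 g(11,-1)=42 g(11,1)=42 g(11,3)=90 g(11,5)=75 g(11,7)=35 g(11,9)=9 g(11,11)=1
t=12: g(12,-12)=1 g(12,-10)=10 g(12,-8)=44 g(12,-6)=110 g(12,-4)=165 g(12,-2)=132 g(12,2)=132 g(12,4)=165 g(12,6)=110 g(12,8)=44 g(12,10)=10 g(12,12)=1
t=13: g(13,-13)=1 g(13,-11)=11 g(13,-9)=54 g(13,-7)=154 g(13,-5)=275 g(13,-3)=297 g(13,-1)=132 g(13,1)=132 g(13,3)=297 g(13,5)=275 g(13,7)=154 g(13,9)=54 g(13,11)=11 g(13,13)=1
t=14: g(14,-14)=1 g(14,-12)=12 g(14,-10)=65 g(14,-8)=208 g(14,-6)=429 g(14,-4)=572 g(14,-2)=429 g(14,2)=429 g(14,4)=572 g(14,6)=429 g(14,8)=208 g(14,10)=65 g(14,12)=12 g(14,14)=1
t=15: g(15,-15)=1 g(15,-13)=13 g(15,-11)=77 g(15,-9)=273 g(15,-7)=637 g(15,-5)=1001 g(15,-3)=1001 g(15,-1)=429 g(15,1)=429 g(15,3)=1001 g(15,5)=1001 g(15,7)=637 g(15,9)=273 g(15,11)=77 g(15,13)=13 g(15,15)=1
t=16: g(16,-16)=1 g(16,-14)=14 g(16,-12)=90 g(16,-10)=350 g(16,-8)=910 g(16,-6)=1638 g(16,-4)=2002 g(16,-2)=1430 g(16,2)=1430 g(16,4)=2002 g(16,6)=1638 g(16,8)=910 g(16,10)=350 g(16,12)=90 g(16,14)=14 g(16,16)=1
t=17: g(17,-17)=1 g(17,-15)=15 g(17,-13)=104 g(17,-11)=440 g(17,-9)=1260 g(17,-7)=2548 g(17,-5)=3640 g(17,-3)=3432 g(17,-1)=1430 g(17,1)=1430 g(17,3)=3432 g(17,5)=3640 g(17,7)=2548 g(17,9)=1260 g(17,11)=440 g(17,13)=104 g(17,15)=15 g(17,17)=1
t=18: g(18,-18)=1 g(18,-16)=16 g(18,-14)=119 g(18,-12)=544 g(18,-10)=1700 g(18,-8)=3808 g(18,-6)=6188 g(18,-4)=7072 g(18,-2)=4862 g(18,2)=4862 g(18,4)=7072 g(18,6)=6188 g(18,8)=3808 g(18,10)=1700 g(18,12)=544 g(18,14)=119 g(18,16)=16 g(18,18)=1
t=19: g(19,-19)=1 g(19,-17)=17 g(19,-15)=135 g(19,-13)=663 g(19,-11)=2244 g(19,-9)=5508 g(19,-7)=9996 g(19,-5)=13260 g(19,-3)=11934 g(19,-1)=4862 g(19,1)=4862 g(19,3)=11934 g(19,5)=13260 g(19,7)=9996 g(19,9)=5508 g(19,11)=2244 g(19,13)=663 g(19,15)=135 g(19,17)=17 g(19,19)=1
t=20: g(20,-20)=1 g(20,-18)=18 g(20,-16)=152 g(20,-14)=798 g(20,-12)=2907 g(20,-10)=7752 g(20,-8)=15504 g(20,-6)=23256 g(20,-4)=25194 g(20,-2)=16796 g(20,2)=16796 g(20,4)=25194 g(20,6)=23256 g(20,8)=15504 g(20,10)=7752 g(20,12)=2907 g(20,14)=798 g(20,16)=152 g(20,18)=18 g(20,20)=1
t=21: g(21,-21)=1 g(21,-19)=19 g(21,-17)=170 g(21,-15)=950 g(21,-13)=3705 g(21,-11)=10659 g(21,-9)=23256 g(21,-7)=38760 g(21,-5)=48450 g(21,-3)=41990 g(21,-1)=16796 g(21,1)=16796 g(21,3)=41990 g(21,5)=48450 g(21,7)=38760 g(21,9)=23256 g(21,11)=10659 g(21,13)=3705 g(21,15)=950 g(21,17)=170 g(21,19)=19 g(21,21)=1
Paths never hitting 0: Σ_s g(21,s) = 369512
Paths hitting 0: 2^21 - 369512 = 1727640
P = 1727640/2097152 = 215955/262144

Answer: 215955/262144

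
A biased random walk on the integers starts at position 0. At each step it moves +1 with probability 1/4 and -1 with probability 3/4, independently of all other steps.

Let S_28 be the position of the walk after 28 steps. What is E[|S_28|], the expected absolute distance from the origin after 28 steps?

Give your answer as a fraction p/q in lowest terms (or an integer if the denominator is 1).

S_28 takes values m ≡ 0 (mod 2) with |m| ≤ 28; P(S_28=m) = C(28,(28+m)/2) · (1/4)^((28+m)/2) · (3/4)^((28-m)/2).
Distribution: P(S=-28)=22876792454961/72057594037927936, P(S=-26)=53379182394909/18014398509481984, P(S=-24)=480412641554181/36028797018963968, P(S=-22)=693929371133817/18014398509481984, P(S=-20)=5782744759448475/72057594037927936, P(S=-18)=1156548951889695/9007199254740992, P(S=-16)=2955625099273665/18014398509481984, P(S=-14)=1548184575810015/9007199254740992, P(S=-12)=10837292030670105/72057594037927936, P(S=-10)=2006905931605575/18014398509481984, P(S=-8)=2542080846700395/36028797018963968, P(S=-6)=693294776372835/18014398509481984, P(S=-4)=1309556799815355/72057594037927936, P(S=-2)=33578379482445/4503599627370496, P(S=0)=23984556773175/9007199254740992, P(S=2)=3730931053605/4503599627370496, P(S=4)=16167367898955/72057594037927936, P(S=6)=951021641115/18014398509481984, P(S=8)=387453261195/36028797018963968, P(S=10)=33987128175/18014398509481984, P(S=12)=20392276905/72057594037927936, P(S=14)=323686935/9007199254740992, P(S=16)=68660865/18014398509481984, P(S=18)=2985255/9007199254740992, P(S=20)=1658475/72057594037927936, P(S=22)=22113/18014398509481984, P(S=24)=1701/36028797018963968, P(S=26)=21/18014398509481984, P(S=28)=1/72057594037927936
E[|S_28|] = Σ_m |m|·P(S_28=m) = 31538617912945661/2251799813685248

Answer: 31538617912945661/2251799813685248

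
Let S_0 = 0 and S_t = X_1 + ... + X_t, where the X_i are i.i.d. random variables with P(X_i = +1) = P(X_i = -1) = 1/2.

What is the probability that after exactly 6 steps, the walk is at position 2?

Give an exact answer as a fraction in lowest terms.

To reach position 2 after 6 steps: need 4 steps of +1 and 2 of -1.
Favorable paths: C(6,4) = 15
Total paths: 2^6 = 64
P = 15/64 = 15/64

Answer: 15/64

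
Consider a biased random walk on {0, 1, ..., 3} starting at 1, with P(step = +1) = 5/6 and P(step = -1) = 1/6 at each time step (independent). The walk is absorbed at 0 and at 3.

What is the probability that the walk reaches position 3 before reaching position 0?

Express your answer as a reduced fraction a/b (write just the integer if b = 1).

Biased walk: p = 5/6, q = 1/6, r = q/p = 1/5
Gambler's ruin: P(hit 3 before 0 | start at 1) = (1 - r^a)/(1 - r^N)
r^1 = 1/5; r^3 = 1/125
P = (1 - 1/5) / (1 - 1/125) = 4/5 / 124/125 = 25/31

Answer: 25/31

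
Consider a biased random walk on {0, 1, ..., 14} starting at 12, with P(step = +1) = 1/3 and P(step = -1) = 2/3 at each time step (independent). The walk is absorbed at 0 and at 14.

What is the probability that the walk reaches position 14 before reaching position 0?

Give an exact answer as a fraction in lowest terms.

Biased walk: p = 1/3, q = 2/3, r = q/p = 2
Gambler's ruin: P(hit 14 before 0 | start at 12) = (1 - r^a)/(1 - r^N)
r^12 = 4096; r^14 = 16384
P = (1 - 4096) / (1 - 16384) = -4095 / -16383 = 1365/5461

Answer: 1365/5461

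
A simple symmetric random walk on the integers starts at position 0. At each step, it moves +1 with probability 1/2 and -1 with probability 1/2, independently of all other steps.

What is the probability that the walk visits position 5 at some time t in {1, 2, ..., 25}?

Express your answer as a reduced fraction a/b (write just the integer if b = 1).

Count via complement. Let g(t,s) = #length-t paths at position s with S_1..S_t all ≠ 5.
g(t,s) = g(t-1,s-1) + g(t-1,s+1) for s ≠ 5; g(t,5) = 0.
t=0: g(0,0)=1
t=1: g(1,-1)=1 g(1,1)=1
t=2: g(2,-2)=1 g(2,0)=2 g(2,2)=1
t=3: g(3,-3)=1 g(3,-1)=3 g(3,1)=3 g(3,3)=1
t=4: g(4,-4)=1 g(4,-2)=4 g(4,0)=6 g(4,2)=4 g(4,4)=1
t=5: g(5,-5)=1 g(5,-3)=5 g(5,-1)=10 g(5,1)=10 g(5,3)=5
t=6: g(6,-6)=1 g(6,-4)=6 g(6,-2)=15 g(6,0)=20 g(6,2)=15 g(6,4)=5
t=7: g(7,-7)=1 g(7,-5)=7 g(7,-3)=21 g(7,-1)=35 g(7,1)=35 g(7,3)=20
t=8: g(8,-8)=1 g(8,-6)=8 g(8,-4)=28 g(8,-2)=56 g(8,0)=70 g(8,2)=55 g(8,4)=20
t=9: g(9,-9)=1 g(9,-7)=9 g(9,-5)=36 g(9,-3)=84 g(9,-1)=126 g(9,1)=125 g(9,3)=75
t=10: g(10,-10)=1 g(10,-8)=10 g(10,-6)=45 g(10,-4)=120 g(10,-2)=210 g(10,0)=251 g(10,2)=200 g(10,4)=75
t=11: g(11,-11)=1 g(11,-9)=11 g(11,-7)=55 g(11,-5)=165 g(11,-3)=330 g(11,-1)=461 g(11,1)=451 g(11,3)=275
t=12: g(12,-12)=1 g(12,-10)=12 g(12,-8)=66 g(12,-6)=220 g(12,-4)=495 g(12,-2)=791 g(12,0)=912 g(12,2)=726 g(12,4)=275
t=13: g(13,-13)=1 g(13,-11)=13 g(13,-9)=78 g(13,-7)=286 g(13,-5)=715 g(13,-3)=1286 g(13,-1)=1703 g(13,1)=1638 g(13,3)=1001
t=14: g(14,-14)=1 g(14,-12)=14 g(14,-10)=91 g(14,-8)=364 g(14,-6)=1001 g(14,-4)=2001 g(14,-2)=2989 g(14,0)=3341 g(14,2)=2639 g(14,4)=1001
t=15: g(15,-15)=1 g(15,-13)=15 g(15,-11)=105 g(15,-9)=455 g(15,-7)=1365 g(15,-5)=3002 g(15,-3)=4990 g(15,-1)=6330 g(15,1)=5980 g(15,3)=3640
t=16: g(16,-16)=1 g(16,-14)=16 g(16,-12)=120 g(16,-10)=560 g(16,-8)=1820 g(16,-6)=4367 g(16,-4)=7992 g(16,-2)=11320 g(16,0)=12310 g(16,2)=9620 g(16,4)=3640
t=17: g(17,-17)=1 g(17,-15)=17 g(17,-13)=136 g(17,-11)=680 g(17,-9)=2380 g(17,-7)=6187 g(17,-5)=12359 g(17,-3)=19312 g(17,-1)=23630 g(17,1)=21930 g(17,3)=13260
t=18: g(18,-18)=1 g(18,-16)=18 g(18,-14)=153 g(18,-12)=816 g(18,-10)=3060 g(18,-8)=8567 g(18,-6)=18546 g(18,-4)=31671 g(18,-2)=42942 g(18,0)=45560 g(18,2)=35190 g(18,4)=13260
t=19: g(19,-19)=1 g(19,-17)=19 g(19,-15)=171 g(19,-13)=969 g(19,-11)=3876 g(19,-9)=11627 g(19,-7)=27113 g(19,-5)=50217 g(19,-3)=74613 g(19,-1)=88502 g(19,1)=80750 g(19,3)=48450
t=20: g(20,-20)=1 g(20,-18)=20 g(20,-16)=190 g(20,-14)=1140 g(20,-12)=4845 g(20,-10)=15503 g(20,-8)=38740 g(20,-6)=77330 g(20,-4)=124830 g(20,-2)=163115 g(20,0)=169252 g(20,2)=129200 g(20,4)=48450
t=21: g(21,-21)=1 g(21,-19)=21 g(21,-17)=210 g(21,-15)=1330 g(21,-13)=5985 g(21,-11)=20348 g(21,-9)=54243 g(21,-7)=116070 g(21,-5)=202160 g(21,-3)=287945 g(21,-1)=332367 g(21,1)=298452 g(21,3)=177650
t=22: g(22,-22)=1 g(22,-20)=22 g(22,-18)=231 g(22,-16)=1540 g(22,-14)=7315 g(22,-12)=26333 g(22,-10)=74591 g(22,-8)=170313 g(22,-6)=318230 g(22,-4)=490105 g(22,-2)=620312 g(22,0)=630819 g(22,2)=476102 g(22,4)=177650
t=23: g(23,-23)=1 g(23,-21)=23 g(23,-19)=253 g(23,-17)=1771 g(23,-15)=8855 g(23,-13)=33648 g(23,-11)=100924 g(23,-9)=244904 g(23,-7)=488543 g(23,-5)=808335 g(23,-3)=1110417 g(23,-1)=1251131 g(23,1)=1106921 g(23,3)=653752
t=24: g(24,-24)=1 g(24,-22)=24 g(24,-20)=276 g(24,-18)=2024 g(24,-16)=10626 g(24,-14)=42503 g(24,-12)=134572 g(24,-10)=345828 g(24,-8)=733447 g(24,-6)=1296878 g(24,-4)=1918752 g(24,-2)=2361548 g(24,0)=2358052 g(24,2)=1760673 g(24,4)=653752
t=25: g(25,-25)=1 g(25,-23)=25 g(25,-21)=300 g(25,-19)=2300 g(25,-17)=12650 g(25,-15)=53129 g(25,-13)=177075 g(25,-11)=480400 g(25,-9)=1079275 g(25,-7)=2030325 g(25,-5)=3215630 g(25,-3)=4280300 g(25,-1)=4719600 g(25,1)=4118725 g(25,3)=2414425
Paths never hitting 5: Σ_s g(25,s) = 22584160
Paths hitting 5: 2^25 - 22584160 = 10970272
P = 10970272/33554432 = 342821/1048576

Answer: 342821/1048576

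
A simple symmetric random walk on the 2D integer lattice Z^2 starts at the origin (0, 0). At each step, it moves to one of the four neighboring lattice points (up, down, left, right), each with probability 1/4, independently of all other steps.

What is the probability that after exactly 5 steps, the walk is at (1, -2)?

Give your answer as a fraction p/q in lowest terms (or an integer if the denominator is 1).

Answer: 25/512

Derivation:
Let h be the number of horizontal steps (so 5-h are vertical). To end at (1,-2) need (h+1)/2 right-steps and ((5-h)-2)/2 up-steps.
Sum over h with 1 ≤ h ≤ 3, h ≡ 1 (mod 2), 5-h ≡ 0 (mod 2):
h=1: C(5,1)·C(1,1)·C(4,1) = 5·1·4 = 20
h=3: C(5,3)·C(3,2)·C(2,0) = 10·3·1 = 30
Total favorable: 50
Total paths: 4^5 = 1024
P = 50/1024 = 25/512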